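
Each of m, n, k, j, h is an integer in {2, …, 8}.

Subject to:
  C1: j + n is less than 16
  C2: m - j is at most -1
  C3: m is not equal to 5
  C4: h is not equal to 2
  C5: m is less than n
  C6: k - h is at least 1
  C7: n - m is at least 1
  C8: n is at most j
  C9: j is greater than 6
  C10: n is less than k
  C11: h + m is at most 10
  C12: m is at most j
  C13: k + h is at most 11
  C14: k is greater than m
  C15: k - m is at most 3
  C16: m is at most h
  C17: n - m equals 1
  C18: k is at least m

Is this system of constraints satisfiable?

One satisfying assignment is m = 4, n = 5, k = 6, j = 8, h = 4.
For the less obvious constraints — constraint 1: j + n = 13; constraint 2: m - j = -4 — and the others hold by inspection.

Satisfiable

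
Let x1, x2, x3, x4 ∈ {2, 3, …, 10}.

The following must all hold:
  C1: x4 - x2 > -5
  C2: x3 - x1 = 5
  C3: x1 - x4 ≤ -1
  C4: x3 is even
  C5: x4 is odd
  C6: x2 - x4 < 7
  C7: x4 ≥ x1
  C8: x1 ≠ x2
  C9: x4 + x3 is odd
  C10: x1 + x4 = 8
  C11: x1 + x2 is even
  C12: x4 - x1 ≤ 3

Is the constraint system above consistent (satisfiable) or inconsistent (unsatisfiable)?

Satisfiable

One satisfying assignment is x1 = 3, x2 = 9, x3 = 8, x4 = 5.
For the less obvious constraints — constraint 1: x4 - x2 = -4; constraint 2: x3 - x1 = 5 — and the others hold by inspection.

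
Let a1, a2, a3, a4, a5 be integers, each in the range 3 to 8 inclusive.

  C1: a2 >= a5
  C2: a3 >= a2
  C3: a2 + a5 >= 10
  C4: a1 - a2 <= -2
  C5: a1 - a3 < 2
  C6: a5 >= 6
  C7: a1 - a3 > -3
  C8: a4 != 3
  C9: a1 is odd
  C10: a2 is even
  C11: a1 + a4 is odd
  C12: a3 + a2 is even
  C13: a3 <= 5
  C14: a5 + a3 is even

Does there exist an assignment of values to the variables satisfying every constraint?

Unsatisfiable

From constraints 1 and 6: a2 ≥ a5 and a5 ≥ 6, so a2 ≥ 6. From constraints 2 and 13: a2 ≤ a3 and a3 ≤ 5, so a2 ≤ 5. But 5 < 6, so no value of a2 works.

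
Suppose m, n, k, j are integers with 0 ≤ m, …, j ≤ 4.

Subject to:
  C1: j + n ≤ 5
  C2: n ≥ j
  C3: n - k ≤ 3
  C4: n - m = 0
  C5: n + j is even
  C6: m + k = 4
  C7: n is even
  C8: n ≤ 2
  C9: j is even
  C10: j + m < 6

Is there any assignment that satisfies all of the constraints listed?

One satisfying assignment is m = 2, n = 2, k = 2, j = 2.
For the less obvious constraints — constraint 1: j + n = 4; constraint 3: n - k = 0 — and the others hold by inspection.

Satisfiable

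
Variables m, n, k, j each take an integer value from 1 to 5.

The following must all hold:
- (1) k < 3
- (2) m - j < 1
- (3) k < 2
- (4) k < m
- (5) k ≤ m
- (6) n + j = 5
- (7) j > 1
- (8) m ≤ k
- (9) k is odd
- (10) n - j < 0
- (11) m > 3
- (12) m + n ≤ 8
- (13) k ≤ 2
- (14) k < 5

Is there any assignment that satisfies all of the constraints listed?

Unsatisfiable

From constraint 11: m ≥ 4. From constraints 8 and 13: m ≤ k and k ≤ 2, so m ≤ 2. But 2 < 4, so no value of m works.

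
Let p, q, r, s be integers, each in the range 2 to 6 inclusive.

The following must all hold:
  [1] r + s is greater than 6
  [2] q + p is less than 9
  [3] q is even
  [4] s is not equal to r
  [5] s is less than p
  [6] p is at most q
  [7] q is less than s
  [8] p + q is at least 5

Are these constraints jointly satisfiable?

Unsatisfiable

Constraints 5, 6, and 7 give q < s, s < p, p ≤ q. Chaining: q < s < p ≤ q, which forces q < q — impossible.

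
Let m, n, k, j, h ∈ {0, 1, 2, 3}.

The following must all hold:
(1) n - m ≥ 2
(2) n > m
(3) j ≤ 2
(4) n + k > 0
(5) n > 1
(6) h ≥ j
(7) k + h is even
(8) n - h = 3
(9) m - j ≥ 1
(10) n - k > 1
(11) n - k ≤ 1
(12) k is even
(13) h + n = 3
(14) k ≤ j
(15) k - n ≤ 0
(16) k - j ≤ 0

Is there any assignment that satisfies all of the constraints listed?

Unsatisfiable

Constraints 1, 9, 11, and 16 give m − j ≥ 1, j − k ≥ 0, k − n ≥ -1, n − m ≥ 2.
Adding all 4 inequalities: the left sides telescope to 0, and the right sides sum to 1 + 0 + (-1) + 2 = 2. So 0 ≥ 2, which is false.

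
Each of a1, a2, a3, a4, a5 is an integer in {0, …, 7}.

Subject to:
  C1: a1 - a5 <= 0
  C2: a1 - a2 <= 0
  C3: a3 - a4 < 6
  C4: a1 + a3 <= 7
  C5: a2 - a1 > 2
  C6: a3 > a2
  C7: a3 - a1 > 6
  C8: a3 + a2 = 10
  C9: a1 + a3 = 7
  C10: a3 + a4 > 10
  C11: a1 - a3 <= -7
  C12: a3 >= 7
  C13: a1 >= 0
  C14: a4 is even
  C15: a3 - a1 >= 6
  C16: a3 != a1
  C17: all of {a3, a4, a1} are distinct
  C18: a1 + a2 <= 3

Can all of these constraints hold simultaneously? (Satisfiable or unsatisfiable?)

Satisfiable

Setting (a1, a2, a3, a4, a5) = (0, 3, 7, 4, 3) satisfies everything: constraint 1: a1 - a5 = -3; constraint 2: a1 - a2 = -3; constraint 3: a3 - a4 = 3, and the others follow.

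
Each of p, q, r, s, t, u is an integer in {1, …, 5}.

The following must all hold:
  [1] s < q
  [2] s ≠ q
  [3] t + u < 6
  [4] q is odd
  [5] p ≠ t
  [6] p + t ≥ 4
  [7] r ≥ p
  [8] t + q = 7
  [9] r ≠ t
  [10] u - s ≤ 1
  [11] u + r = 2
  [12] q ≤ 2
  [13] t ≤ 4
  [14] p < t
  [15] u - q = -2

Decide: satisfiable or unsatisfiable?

From constraint 13: t ≤ 4. From constraint 12: q ≤ 2. Hence t + q ≤ 6. But constraint 8 requires t + q = 7, and 7 > 6. Contradiction.

Unsatisfiable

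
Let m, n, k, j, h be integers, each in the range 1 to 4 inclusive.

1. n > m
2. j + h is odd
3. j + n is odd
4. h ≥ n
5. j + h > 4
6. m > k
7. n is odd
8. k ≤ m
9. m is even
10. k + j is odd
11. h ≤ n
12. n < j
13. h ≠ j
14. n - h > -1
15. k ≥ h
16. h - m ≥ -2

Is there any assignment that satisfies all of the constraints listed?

Constraints 1, 4, 6, and 15 give m < n, n ≤ h, h ≤ k, k < m. Chaining: m < n ≤ h ≤ k < m, which forces m < m — impossible.

Unsatisfiable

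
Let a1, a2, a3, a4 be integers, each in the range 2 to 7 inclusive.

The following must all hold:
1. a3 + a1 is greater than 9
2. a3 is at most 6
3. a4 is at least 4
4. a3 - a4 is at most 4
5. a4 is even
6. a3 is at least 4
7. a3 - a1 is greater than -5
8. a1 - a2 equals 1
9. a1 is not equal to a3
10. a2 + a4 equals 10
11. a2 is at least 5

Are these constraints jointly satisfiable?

Try a1 = 7, a2 = 6, a3 = 5, a4 = 4.
Check constraint 1: a3 + a1 = 12; constraint 4: a3 - a4 = 1. The remaining constraints are straightforward to verify.

Satisfiable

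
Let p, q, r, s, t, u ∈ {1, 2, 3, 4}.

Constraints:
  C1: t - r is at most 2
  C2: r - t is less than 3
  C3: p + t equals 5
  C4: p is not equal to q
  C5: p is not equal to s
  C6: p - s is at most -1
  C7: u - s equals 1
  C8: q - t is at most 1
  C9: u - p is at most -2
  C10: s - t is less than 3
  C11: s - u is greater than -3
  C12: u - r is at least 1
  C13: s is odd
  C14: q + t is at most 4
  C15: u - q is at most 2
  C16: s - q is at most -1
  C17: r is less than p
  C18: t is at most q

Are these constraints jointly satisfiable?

Constraints 1, 6, 8, 9, 12, and 16 give u − r ≥ 1, r − t ≥ -2, t − q ≥ -1, q − s ≥ 1, s − p ≥ 1, p − u ≥ 2.
Adding all 6 inequalities: the left sides telescope to 0, and the right sides sum to 1 + (-2) + (-1) + 1 + 1 + 2 = 2. So 0 ≥ 2, which is false.

Unsatisfiable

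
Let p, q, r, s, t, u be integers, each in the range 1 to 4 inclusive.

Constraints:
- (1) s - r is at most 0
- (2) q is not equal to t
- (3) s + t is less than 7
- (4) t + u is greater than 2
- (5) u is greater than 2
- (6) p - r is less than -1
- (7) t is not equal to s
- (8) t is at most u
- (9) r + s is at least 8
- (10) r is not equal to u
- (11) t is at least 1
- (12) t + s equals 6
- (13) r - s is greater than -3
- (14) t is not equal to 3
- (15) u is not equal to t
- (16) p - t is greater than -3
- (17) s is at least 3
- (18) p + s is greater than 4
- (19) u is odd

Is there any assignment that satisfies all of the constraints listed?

Satisfiable

Setting (p, q, r, s, t, u) = (2, 1, 4, 4, 2, 3) satisfies everything: constraint 1: s - r = 0; constraint 3: s + t = 6; constraint 4: t + u = 5, and the others follow.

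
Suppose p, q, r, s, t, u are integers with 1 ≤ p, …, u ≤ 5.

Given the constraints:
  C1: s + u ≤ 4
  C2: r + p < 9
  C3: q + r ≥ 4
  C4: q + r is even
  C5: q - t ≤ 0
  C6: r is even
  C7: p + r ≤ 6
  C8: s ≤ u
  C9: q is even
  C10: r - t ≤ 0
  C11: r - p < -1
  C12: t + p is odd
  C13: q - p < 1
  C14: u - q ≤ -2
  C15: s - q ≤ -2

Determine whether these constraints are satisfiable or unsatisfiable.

Satisfiable

Setting (p, q, r, s, t, u) = (4, 4, 2, 2, 5, 2) satisfies everything: constraint 1: s + u = 4; constraint 2: r + p = 6, and the others follow.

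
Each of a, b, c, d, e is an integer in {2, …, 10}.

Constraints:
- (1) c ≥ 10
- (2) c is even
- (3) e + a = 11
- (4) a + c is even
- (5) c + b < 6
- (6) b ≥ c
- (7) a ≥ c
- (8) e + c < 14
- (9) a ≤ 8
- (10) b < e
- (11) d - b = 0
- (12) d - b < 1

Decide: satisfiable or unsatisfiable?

Unsatisfiable

From constraints 1 and 7: a ≥ c and c ≥ 10, so a ≥ 10. From constraint 9: a ≤ 8. But 8 < 10, so no value of a works.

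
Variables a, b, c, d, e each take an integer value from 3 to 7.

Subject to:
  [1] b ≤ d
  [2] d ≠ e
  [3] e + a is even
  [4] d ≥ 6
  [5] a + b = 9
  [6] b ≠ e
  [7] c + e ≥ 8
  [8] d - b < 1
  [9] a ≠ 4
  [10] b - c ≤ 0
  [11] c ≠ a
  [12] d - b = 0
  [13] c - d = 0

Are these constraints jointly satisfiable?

Satisfiable

Take a = 3, b = 6, c = 6, d = 6, e = 5. Then constraint 5: a + b = 9; constraint 7: c + e = 11, and every other listed constraint is also met.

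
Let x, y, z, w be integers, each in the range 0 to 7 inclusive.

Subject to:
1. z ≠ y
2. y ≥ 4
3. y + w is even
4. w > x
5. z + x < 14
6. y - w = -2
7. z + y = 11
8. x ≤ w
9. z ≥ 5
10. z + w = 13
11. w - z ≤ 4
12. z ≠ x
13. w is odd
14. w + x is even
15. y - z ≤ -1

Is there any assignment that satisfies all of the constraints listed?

Satisfiable

The assignment x = 5, y = 5, z = 6, w = 7 works:
  constraint 5 holds since z + x = 11.
  constraint 6 holds since y - w = -2.
  constraint 7 holds since z + y = 11.
The rest check out directly.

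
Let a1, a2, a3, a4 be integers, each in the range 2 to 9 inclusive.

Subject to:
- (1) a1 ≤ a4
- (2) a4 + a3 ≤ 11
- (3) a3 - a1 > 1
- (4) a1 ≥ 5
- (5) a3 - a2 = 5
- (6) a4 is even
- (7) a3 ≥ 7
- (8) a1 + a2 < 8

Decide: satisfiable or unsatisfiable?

Unsatisfiable

From constraints 1 and 4: a4 ≥ a1 ≥ 5. From constraint 7: a3 ≥ 7. Hence a4 + a3 ≥ 12. But constraint 2 requires a4 + a3 ≤ 11, and 11 < 12. Contradiction.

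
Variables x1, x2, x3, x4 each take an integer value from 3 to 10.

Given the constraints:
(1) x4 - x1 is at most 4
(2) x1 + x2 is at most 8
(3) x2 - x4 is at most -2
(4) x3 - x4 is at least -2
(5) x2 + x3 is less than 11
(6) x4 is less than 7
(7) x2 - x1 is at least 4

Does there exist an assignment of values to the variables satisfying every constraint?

Constraints 1, 3, and 7 give x1 − x4 ≥ -4, x4 − x2 ≥ 2, x2 − x1 ≥ 4.
Adding all 3 inequalities: the left sides telescope to 0, and the right sides sum to (-4) + 2 + 4 = 2. So 0 ≥ 2, which is false.

Unsatisfiable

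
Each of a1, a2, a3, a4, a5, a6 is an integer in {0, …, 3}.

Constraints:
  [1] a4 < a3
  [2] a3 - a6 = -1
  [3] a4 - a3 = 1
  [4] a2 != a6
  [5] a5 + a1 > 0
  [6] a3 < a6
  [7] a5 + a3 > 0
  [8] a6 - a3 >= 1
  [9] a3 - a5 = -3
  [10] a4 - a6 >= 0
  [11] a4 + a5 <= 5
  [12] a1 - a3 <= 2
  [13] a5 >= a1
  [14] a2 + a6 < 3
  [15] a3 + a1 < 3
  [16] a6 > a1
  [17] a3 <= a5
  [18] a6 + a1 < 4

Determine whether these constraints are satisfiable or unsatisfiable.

Constraints 1, 6, and 10 give a4 < a3, a3 < a6, a6 ≤ a4. Chaining: a4 < a3 < a6 ≤ a4, which forces a4 < a4 — impossible.

Unsatisfiable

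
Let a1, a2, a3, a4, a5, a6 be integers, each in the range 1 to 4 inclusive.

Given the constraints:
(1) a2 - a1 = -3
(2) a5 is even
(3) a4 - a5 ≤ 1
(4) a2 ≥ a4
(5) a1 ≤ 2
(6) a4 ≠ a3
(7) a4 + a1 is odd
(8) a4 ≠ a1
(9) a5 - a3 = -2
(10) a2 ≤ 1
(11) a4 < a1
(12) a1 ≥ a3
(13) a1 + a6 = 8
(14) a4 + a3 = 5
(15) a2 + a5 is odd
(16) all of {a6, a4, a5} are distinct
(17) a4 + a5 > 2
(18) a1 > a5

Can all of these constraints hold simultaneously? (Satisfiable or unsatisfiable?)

From constraints 4 and 10: a4 ≤ a2 ≤ 1. From constraints 5 and 12: a3 ≤ a1 ≤ 2. Hence a4 + a3 ≤ 3. But constraint 14 requires a4 + a3 = 5, and 5 > 3. Contradiction.

Unsatisfiable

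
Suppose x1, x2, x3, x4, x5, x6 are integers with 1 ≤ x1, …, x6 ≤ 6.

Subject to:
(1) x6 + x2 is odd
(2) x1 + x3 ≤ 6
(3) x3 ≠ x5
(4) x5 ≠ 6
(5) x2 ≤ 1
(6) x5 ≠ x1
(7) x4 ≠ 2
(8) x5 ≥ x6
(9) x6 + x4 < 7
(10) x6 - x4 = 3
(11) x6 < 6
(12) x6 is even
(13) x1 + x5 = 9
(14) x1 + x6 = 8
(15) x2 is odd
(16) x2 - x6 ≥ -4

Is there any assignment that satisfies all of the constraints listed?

Satisfiable

Setting (x1, x2, x3, x4, x5, x6) = (4, 1, 2, 1, 5, 4) satisfies everything: constraint 2: x1 + x3 = 6; constraint 9: x6 + x4 = 5; constraint 10: x6 - x4 = 3, and the others follow.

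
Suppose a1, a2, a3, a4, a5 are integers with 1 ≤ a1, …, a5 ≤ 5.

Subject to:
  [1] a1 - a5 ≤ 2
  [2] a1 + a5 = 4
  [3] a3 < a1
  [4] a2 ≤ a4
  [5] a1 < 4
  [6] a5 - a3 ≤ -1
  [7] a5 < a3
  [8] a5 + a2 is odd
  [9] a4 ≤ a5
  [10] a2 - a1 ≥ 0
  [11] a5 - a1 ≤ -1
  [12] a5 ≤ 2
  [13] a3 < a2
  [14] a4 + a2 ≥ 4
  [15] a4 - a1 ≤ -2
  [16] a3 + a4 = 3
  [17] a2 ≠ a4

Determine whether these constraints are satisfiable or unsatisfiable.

Unsatisfiable

Constraints 3, 4, 7, 9, and 10 give a2 ≤ a4, a4 ≤ a5, a5 < a3, a3 < a1, a1 ≤ a2. Chaining: a2 ≤ a4 ≤ a5 < a3 < a1 ≤ a2, which forces a2 < a2 — impossible.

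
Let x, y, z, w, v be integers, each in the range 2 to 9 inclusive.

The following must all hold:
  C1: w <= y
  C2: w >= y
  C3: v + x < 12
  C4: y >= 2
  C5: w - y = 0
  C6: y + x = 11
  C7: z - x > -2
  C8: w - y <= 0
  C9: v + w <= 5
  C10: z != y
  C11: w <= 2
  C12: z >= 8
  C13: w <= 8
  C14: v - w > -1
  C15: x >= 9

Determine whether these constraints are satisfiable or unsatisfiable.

Setting (x, y, z, w, v) = (9, 2, 9, 2, 2) satisfies everything: constraint 3: v + x = 11; constraint 5: w - y = 0; constraint 6: y + x = 11, and the others follow.

Satisfiable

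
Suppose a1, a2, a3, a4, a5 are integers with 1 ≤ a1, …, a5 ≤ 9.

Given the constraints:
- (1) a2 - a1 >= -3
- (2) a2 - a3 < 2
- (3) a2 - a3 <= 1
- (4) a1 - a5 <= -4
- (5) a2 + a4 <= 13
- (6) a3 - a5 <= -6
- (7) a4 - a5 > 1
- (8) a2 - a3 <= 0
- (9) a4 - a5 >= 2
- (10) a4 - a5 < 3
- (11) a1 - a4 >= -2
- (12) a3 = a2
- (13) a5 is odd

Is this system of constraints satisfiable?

Unsatisfiable

Constraints 1, 3, 6, 9, and 11 give a3 − a2 ≥ -1, a2 − a1 ≥ -3, a1 − a4 ≥ -2, a4 − a5 ≥ 2, a5 − a3 ≥ 6.
Adding all 5 inequalities: the left sides telescope to 0, and the right sides sum to (-1) + (-3) + (-2) + 2 + 6 = 2. So 0 ≥ 2, which is false.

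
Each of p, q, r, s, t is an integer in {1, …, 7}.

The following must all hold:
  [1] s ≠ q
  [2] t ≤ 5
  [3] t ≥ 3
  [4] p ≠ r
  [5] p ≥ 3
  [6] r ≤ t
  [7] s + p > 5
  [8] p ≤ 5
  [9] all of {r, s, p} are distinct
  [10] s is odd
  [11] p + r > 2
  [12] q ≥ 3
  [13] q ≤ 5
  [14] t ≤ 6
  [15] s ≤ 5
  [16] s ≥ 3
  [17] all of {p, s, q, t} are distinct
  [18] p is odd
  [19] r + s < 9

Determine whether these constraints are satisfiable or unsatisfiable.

Constraints 2, 3, 5, 8, 12, 13, 15, and 16 confine each of p, s, q, t to the 3 values {3, …, 5}.
Constraint 17 requires all 4 of them to be distinct, but only 3 values are available — impossible by the pigeonhole principle.

Unsatisfiable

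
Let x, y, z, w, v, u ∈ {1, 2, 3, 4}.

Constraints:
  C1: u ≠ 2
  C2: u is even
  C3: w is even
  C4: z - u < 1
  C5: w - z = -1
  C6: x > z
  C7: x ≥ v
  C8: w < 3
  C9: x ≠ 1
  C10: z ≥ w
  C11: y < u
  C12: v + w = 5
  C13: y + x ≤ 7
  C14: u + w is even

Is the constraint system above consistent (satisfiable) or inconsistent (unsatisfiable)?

Satisfiable

Take x = 4, y = 2, z = 3, w = 2, v = 3, u = 4. Then constraint 4: z - u = -1; constraint 5: w - z = -1, and every other listed constraint is also met.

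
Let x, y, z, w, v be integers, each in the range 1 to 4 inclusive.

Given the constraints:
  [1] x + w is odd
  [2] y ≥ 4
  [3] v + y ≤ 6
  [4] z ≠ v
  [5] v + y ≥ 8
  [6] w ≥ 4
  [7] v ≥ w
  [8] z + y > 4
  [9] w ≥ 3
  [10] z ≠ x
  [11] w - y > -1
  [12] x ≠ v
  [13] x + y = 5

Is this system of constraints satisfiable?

Unsatisfiable

From constraints 6 and 7: v ≥ w ≥ 4. From constraint 2: y ≥ 4. Hence v + y ≥ 8. But constraint 3 requires v + y ≤ 6, and 6 < 8. Contradiction.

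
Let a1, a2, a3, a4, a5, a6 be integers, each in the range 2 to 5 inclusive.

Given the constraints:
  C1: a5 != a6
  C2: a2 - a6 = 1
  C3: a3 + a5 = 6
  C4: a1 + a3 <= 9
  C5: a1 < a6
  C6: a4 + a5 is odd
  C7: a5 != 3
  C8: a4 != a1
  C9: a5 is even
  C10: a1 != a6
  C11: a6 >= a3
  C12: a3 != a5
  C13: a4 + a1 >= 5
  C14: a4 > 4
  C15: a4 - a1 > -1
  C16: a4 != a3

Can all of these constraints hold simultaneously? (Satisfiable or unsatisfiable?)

One satisfying assignment is a1 = 3, a2 = 5, a3 = 4, a4 = 5, a5 = 2, a6 = 4.
For the less obvious constraints — constraint 2: a2 - a6 = 1; constraint 3: a3 + a5 = 6 — and the others hold by inspection.

Satisfiable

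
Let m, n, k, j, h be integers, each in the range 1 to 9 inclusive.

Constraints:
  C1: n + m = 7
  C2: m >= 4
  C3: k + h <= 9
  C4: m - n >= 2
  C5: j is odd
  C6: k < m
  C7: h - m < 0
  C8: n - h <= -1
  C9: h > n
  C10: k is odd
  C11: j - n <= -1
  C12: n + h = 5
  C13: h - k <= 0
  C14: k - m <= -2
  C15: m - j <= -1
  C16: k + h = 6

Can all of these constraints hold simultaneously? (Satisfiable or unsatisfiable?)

Constraints 6, 9, 11, 13, and 15 give m < j, j < n, n < h, h ≤ k, k < m. Chaining: m < j < n < h ≤ k < m, which forces m < m — impossible.

Unsatisfiable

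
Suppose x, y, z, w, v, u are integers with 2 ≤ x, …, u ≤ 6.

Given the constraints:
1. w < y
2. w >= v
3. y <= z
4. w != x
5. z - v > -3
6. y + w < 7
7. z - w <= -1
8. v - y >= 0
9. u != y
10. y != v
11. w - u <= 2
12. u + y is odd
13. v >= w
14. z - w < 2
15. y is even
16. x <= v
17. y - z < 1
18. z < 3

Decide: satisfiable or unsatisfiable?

Unsatisfiable

Constraints 1, 3, and 7 give y ≤ z, z < w, w < y. Chaining: y ≤ z < w < y, which forces y < y — impossible.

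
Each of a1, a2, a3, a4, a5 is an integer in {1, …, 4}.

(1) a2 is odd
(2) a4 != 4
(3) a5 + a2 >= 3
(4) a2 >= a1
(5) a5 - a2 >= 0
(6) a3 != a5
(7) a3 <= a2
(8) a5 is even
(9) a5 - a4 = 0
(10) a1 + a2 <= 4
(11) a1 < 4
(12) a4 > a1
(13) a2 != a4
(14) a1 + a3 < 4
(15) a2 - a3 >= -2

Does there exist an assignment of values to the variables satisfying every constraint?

Setting (a1, a2, a3, a4, a5) = (1, 1, 1, 2, 2) satisfies everything: constraint 3: a5 + a2 = 3; constraint 5: a5 - a2 = 1, and the others follow.

Satisfiable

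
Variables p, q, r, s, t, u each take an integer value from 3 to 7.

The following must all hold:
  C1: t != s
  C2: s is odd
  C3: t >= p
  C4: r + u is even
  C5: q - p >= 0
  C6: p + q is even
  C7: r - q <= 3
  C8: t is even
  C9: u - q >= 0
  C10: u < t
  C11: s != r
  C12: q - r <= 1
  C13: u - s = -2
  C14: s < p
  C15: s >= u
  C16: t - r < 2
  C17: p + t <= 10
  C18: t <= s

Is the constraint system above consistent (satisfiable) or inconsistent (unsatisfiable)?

Unsatisfiable

Constraints 5, 9, 10, 14, and 18 give s < p, p ≤ q, q ≤ u, u < t, t ≤ s. Chaining: s < p ≤ q ≤ u < t ≤ s, which forces s < s — impossible.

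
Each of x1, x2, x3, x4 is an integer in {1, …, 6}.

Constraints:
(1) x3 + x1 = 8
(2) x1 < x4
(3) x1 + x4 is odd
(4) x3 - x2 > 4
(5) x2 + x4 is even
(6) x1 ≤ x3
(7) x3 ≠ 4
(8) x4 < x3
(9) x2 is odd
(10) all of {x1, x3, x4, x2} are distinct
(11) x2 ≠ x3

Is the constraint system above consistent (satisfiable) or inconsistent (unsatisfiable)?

Setting (x1, x2, x3, x4) = (2, 1, 6, 3) satisfies everything: constraint 1: x3 + x1 = 8; constraint 4: x3 - x2 = 5, and the others follow.

Satisfiable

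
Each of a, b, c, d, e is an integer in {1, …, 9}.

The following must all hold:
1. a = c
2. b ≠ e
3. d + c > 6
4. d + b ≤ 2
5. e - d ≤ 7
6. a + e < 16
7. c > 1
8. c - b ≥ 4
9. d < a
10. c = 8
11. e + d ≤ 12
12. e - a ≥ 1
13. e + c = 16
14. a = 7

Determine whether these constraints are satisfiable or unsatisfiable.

Constraint 14 fixes a = 7 and constraint 10 fixes c = 8, but constraint 1 requires a = c. Since 7 ≠ 8, contradiction.

Unsatisfiable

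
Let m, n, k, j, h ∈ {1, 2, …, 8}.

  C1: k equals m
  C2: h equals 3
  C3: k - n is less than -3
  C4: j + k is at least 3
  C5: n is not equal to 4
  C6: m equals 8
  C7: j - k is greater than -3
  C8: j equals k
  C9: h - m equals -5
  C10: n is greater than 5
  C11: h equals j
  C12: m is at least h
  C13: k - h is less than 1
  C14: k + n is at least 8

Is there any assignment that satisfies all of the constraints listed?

Constraint 2 fixes h = 3 and constraint 6 fixes m = 8. Constraints 1, 8, and 11 give h = j = k = m, so h = m. But 3 ≠ 8 — contradiction.

Unsatisfiable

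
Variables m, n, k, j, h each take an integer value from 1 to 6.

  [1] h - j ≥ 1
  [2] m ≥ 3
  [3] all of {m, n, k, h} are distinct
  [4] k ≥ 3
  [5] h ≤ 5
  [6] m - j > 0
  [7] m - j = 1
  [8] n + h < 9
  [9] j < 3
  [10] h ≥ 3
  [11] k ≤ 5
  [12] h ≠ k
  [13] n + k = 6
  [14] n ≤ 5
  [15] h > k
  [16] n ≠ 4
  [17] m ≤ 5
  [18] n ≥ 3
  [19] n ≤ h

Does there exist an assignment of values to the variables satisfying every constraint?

Unsatisfiable

Constraints 2, 4, 5, 10, 11, 14, 17, and 18 confine each of m, n, k, h to the 3 values {3, …, 5}.
Constraint 3 requires all 4 of them to be distinct, but only 3 values are available — impossible by the pigeonhole principle.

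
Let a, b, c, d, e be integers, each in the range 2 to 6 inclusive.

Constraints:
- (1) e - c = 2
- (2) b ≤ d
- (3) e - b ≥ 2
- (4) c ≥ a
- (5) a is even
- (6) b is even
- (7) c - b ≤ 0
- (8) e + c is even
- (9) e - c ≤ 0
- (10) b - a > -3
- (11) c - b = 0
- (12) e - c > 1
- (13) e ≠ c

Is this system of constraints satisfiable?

Constraints 3, 7, and 9 give c − e ≥ 0, e − b ≥ 2, b − c ≥ 0.
Adding all 3 inequalities: the left sides telescope to 0, and the right sides sum to 0 + 2 + 0 = 2. So 0 ≥ 2, which is false.

Unsatisfiable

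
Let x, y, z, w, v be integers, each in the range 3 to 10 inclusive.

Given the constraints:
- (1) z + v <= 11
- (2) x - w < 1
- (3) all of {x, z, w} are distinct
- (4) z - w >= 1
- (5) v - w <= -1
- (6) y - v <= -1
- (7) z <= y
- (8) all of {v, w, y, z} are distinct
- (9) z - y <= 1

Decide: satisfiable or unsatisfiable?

Unsatisfiable

Constraints 4, 5, 6, and 9 give v − y ≥ 1, y − z ≥ -1, z − w ≥ 1, w − v ≥ 1.
Adding all 4 inequalities: the left sides telescope to 0, and the right sides sum to 1 + (-1) + 1 + 1 = 2. So 0 ≥ 2, which is false.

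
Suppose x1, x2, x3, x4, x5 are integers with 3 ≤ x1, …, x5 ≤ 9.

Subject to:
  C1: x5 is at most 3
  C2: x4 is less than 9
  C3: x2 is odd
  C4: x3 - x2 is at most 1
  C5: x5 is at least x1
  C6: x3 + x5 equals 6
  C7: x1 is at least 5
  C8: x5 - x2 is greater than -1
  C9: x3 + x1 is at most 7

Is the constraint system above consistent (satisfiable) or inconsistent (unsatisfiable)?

From constraints 5 and 7: x5 ≥ x1 and x1 ≥ 5, so x5 ≥ 5. From constraint 1: x5 ≤ 3. But 3 < 5, so no value of x5 works.

Unsatisfiable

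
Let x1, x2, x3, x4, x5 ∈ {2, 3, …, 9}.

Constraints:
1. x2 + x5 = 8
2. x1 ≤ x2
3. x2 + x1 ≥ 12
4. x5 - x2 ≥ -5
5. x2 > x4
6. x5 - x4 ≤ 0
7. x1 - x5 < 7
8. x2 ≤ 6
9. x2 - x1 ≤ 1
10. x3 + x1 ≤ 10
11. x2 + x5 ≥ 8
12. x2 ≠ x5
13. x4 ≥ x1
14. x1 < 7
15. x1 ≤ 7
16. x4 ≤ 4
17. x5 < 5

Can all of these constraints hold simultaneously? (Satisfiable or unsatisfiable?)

Unsatisfiable

From constraint 8: x2 ≤ 6. From constraints 13 and 16: x1 ≤ x4 ≤ 4. Hence x2 + x1 ≤ 10. But constraint 3 requires x2 + x1 ≥ 12, and 12 > 10. Contradiction.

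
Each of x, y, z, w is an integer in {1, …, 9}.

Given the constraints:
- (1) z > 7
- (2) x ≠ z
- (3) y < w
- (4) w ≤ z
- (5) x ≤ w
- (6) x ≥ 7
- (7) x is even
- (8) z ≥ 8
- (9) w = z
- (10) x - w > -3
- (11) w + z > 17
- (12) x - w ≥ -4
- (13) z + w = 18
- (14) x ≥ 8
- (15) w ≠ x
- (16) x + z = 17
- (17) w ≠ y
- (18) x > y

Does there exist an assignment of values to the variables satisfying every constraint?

The assignment x = 8, y = 4, z = 9, w = 9 works:
  constraint 10 holds since x - w = -1.
  constraint 11 holds since w + z = 18.
  constraint 12 holds since x - w = -1.
The rest check out directly.

Satisfiable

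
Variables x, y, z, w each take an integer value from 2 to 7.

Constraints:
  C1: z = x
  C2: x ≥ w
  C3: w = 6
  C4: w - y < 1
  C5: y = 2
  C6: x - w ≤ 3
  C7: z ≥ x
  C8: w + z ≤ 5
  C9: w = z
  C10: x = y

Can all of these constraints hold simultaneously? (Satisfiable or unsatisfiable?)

Unsatisfiable

Constraint 3 fixes w = 6 and constraint 5 fixes y = 2. Constraints 1, 9, and 10 give w = z = x = y, so w = y. But 6 ≠ 2 — contradiction.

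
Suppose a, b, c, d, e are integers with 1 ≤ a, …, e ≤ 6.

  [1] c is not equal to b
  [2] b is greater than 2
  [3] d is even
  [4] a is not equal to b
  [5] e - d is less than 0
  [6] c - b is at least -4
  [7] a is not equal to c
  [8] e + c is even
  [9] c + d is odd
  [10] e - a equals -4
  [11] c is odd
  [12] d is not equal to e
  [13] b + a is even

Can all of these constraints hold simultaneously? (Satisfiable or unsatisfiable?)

Try a = 5, b = 3, c = 1, d = 2, e = 1.
Check constraint 5: e - d = -1; constraint 6: c - b = -2. The remaining constraints are straightforward to verify.

Satisfiable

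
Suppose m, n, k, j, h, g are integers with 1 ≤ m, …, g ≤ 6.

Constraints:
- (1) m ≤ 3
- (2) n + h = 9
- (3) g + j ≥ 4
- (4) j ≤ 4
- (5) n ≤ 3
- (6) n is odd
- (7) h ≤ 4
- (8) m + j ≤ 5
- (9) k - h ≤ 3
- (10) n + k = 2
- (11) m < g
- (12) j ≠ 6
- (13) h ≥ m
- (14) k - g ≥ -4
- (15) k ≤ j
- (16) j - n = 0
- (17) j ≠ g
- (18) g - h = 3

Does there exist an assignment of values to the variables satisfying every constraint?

Unsatisfiable

From constraint 5: n ≤ 3. From constraint 7: h ≤ 4. Hence n + h ≤ 7. But constraint 2 requires n + h = 9, and 9 > 7. Contradiction.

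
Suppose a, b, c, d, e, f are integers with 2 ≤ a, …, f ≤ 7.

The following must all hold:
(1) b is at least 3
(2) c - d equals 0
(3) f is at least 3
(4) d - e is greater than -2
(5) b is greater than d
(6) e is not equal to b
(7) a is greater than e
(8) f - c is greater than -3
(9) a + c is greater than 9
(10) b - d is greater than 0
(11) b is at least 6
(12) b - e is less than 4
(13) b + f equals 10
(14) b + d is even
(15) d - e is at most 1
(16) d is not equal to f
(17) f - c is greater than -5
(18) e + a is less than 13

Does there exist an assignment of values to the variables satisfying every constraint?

Satisfiable

Try a = 7, b = 7, c = 5, d = 5, e = 5, f = 3.
Check constraint 2: c - d = 0; constraint 4: d - e = 0; constraint 8: f - c = -2. The remaining constraints are straightforward to verify.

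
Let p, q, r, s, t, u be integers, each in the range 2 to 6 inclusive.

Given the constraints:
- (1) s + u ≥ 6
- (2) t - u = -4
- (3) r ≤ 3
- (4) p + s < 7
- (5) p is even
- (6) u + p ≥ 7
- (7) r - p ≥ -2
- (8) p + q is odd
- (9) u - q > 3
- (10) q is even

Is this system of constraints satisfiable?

Constraint 5 makes p even and constraint 10 makes q even, so p + q must be even. Constraint 8 says p + q is odd — contradiction.

Unsatisfiable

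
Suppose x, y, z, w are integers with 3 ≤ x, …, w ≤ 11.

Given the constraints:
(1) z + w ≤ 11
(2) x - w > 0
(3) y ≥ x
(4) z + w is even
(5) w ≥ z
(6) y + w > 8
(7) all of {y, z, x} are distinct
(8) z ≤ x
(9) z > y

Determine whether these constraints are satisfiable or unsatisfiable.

Constraints 2, 3, 5, and 9 give z ≤ w, w < x, x ≤ y, y < z. Chaining: z ≤ w < x ≤ y < z, which forces z < z — impossible.

Unsatisfiable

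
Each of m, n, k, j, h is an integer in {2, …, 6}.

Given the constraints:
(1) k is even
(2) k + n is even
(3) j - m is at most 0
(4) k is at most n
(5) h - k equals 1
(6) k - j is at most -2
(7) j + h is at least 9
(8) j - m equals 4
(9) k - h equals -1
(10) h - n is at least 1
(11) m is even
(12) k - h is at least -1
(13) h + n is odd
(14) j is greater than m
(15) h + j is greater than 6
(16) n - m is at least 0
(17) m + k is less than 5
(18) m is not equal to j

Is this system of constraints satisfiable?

Unsatisfiable

Constraints 3, 6, 10, 12, and 16 give j − k ≥ 2, k − h ≥ -1, h − n ≥ 1, n − m ≥ 0, m − j ≥ 0.
Adding all 5 inequalities: the left sides telescope to 0, and the right sides sum to 2 + (-1) + 1 + 0 + 0 = 2. So 0 ≥ 2, which is false.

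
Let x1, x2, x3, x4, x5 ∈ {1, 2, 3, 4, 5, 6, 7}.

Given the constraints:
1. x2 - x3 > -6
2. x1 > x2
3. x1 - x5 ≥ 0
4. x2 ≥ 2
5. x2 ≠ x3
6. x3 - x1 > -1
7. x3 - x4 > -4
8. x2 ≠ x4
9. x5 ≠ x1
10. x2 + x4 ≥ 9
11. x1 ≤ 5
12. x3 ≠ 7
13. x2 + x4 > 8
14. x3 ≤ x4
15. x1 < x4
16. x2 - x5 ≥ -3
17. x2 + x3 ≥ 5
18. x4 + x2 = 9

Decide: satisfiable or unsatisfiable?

Setting (x1, x2, x3, x4, x5) = (5, 2, 5, 7, 2) satisfies everything: constraint 1: x2 - x3 = -3; constraint 3: x1 - x5 = 3, and the others follow.

Satisfiable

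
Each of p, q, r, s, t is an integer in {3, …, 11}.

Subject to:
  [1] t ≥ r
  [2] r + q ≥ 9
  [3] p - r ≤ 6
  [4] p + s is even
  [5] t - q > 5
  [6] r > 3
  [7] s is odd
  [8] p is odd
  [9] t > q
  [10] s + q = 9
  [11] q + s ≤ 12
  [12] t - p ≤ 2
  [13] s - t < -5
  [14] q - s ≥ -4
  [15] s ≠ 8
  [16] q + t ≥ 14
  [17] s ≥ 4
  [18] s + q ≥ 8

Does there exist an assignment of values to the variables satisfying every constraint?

Satisfiable

Setting (p, q, r, s, t) = (11, 4, 5, 5, 11) satisfies everything: constraint 2: r + q = 9; constraint 3: p - r = 6; constraint 5: t - q = 7, and the others follow.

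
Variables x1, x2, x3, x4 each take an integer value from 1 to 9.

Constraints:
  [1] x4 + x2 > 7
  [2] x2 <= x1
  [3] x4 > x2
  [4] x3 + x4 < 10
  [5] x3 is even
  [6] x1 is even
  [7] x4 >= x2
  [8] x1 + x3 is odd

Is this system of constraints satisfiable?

Unsatisfiable

Constraint 6 makes x1 even and constraint 5 makes x3 even, so x1 + x3 must be even. Constraint 8 says x1 + x3 is odd — contradiction.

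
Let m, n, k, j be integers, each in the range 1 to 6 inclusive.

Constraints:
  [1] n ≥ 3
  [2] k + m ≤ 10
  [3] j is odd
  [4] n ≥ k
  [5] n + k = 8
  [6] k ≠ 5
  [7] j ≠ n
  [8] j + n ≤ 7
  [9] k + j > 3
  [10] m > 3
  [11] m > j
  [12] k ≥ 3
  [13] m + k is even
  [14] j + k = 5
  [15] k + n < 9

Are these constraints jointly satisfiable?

One satisfying assignment is m = 6, n = 4, k = 4, j = 1.
For the less obvious constraints — constraint 2: k + m = 10; constraint 5: n + k = 8; constraint 8: j + n = 5 — and the others hold by inspection.

Satisfiable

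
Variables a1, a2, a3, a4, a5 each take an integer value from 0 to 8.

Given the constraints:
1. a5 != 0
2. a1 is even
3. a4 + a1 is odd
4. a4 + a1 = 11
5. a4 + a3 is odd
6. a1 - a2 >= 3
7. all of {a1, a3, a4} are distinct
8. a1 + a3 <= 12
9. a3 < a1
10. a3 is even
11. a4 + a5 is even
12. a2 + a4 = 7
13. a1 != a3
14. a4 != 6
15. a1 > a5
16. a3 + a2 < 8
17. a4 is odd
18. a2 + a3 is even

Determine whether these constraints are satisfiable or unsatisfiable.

Satisfiable

Try a1 = 8, a2 = 4, a3 = 2, a4 = 3, a5 = 7.
Check constraint 4: a4 + a1 = 11; constraint 6: a1 - a2 = 4. The remaining constraints are straightforward to verify.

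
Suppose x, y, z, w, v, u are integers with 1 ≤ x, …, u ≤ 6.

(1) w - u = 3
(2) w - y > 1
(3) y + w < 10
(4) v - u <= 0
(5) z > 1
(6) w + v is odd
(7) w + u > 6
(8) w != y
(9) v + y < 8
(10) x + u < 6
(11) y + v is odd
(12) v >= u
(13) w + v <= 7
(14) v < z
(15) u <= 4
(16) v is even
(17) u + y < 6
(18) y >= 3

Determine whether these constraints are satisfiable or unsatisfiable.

Setting (x, y, z, w, v, u) = (1, 3, 4, 5, 2, 2) satisfies everything: constraint 1: w - u = 3; constraint 2: w - y = 2, and the others follow.

Satisfiable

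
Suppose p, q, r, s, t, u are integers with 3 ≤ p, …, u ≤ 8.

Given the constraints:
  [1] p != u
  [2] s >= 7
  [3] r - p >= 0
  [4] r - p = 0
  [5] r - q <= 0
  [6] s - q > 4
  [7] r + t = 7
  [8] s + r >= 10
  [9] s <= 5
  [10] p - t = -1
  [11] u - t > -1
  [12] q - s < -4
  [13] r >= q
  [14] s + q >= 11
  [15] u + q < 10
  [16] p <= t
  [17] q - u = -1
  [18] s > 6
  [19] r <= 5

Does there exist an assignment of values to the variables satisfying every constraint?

From constraint 9: s ≤ 5. From constraints 13 and 19: q ≤ r ≤ 5. Hence s + q ≤ 10. But constraint 14 requires s + q ≥ 11, and 11 > 10. Contradiction.

Unsatisfiable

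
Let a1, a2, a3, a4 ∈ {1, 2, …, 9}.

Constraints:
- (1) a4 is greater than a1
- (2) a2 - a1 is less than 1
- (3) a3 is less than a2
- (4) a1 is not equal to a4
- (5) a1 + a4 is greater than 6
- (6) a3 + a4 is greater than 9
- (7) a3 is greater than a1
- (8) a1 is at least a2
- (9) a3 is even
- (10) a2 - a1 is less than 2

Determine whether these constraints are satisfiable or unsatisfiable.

Constraints 3, 7, and 8 give a2 ≤ a1, a1 < a3, a3 < a2. Chaining: a2 ≤ a1 < a3 < a2, which forces a2 < a2 — impossible.

Unsatisfiable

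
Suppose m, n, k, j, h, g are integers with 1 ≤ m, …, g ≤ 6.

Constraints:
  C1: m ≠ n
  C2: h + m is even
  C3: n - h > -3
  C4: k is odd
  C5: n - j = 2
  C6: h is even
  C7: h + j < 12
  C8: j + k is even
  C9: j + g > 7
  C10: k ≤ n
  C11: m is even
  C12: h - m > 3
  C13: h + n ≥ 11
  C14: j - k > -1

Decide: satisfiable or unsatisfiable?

Setting (m, n, k, j, h, g) = (2, 5, 1, 3, 6, 6) satisfies everything: constraint 3: n - h = -1; constraint 5: n - j = 2, and the others follow.

Satisfiable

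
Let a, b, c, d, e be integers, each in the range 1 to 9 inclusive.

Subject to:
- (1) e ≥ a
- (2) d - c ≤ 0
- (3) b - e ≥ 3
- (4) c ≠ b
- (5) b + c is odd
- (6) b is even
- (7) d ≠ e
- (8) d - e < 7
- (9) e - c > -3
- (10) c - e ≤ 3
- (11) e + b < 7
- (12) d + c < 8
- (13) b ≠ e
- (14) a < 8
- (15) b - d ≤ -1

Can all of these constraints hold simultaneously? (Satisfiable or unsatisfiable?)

Unsatisfiable

Constraints 2, 3, 10, and 15 give e − c ≥ -3, c − d ≥ 0, d − b ≥ 1, b − e ≥ 3.
Adding all 4 inequalities: the left sides telescope to 0, and the right sides sum to (-3) + 0 + 1 + 3 = 1. So 0 ≥ 1, which is false.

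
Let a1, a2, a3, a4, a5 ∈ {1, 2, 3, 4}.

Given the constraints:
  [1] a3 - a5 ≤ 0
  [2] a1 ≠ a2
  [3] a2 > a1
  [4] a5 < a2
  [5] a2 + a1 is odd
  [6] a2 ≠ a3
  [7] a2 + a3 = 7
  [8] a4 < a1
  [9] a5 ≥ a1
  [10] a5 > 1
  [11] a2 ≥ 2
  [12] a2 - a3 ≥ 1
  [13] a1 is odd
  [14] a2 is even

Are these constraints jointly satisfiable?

Satisfiable

Setting (a1, a2, a3, a4, a5) = (3, 4, 3, 1, 3) satisfies everything: constraint 1: a3 - a5 = 0; constraint 7: a2 + a3 = 7; constraint 12: a2 - a3 = 1, and the others follow.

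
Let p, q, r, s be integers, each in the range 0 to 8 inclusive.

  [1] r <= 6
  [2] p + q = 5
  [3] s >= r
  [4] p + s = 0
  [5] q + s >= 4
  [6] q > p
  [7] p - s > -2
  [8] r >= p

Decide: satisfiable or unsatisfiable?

Satisfiable

Setting (p, q, r, s) = (0, 5, 0, 0) satisfies everything: constraint 2: p + q = 5; constraint 4: p + s = 0; constraint 5: q + s = 5, and the others follow.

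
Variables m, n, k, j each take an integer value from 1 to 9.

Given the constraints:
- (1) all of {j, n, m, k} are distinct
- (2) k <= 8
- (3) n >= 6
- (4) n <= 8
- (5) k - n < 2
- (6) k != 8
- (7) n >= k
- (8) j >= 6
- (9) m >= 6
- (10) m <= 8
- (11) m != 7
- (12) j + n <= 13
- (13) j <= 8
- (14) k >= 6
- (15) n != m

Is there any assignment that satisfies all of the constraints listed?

Unsatisfiable

Constraints 2, 3, 4, 8, 9, 10, 13, and 14 confine each of j, n, m, k to the 3 values {6, …, 8}.
Constraint 1 requires all 4 of them to be distinct, but only 3 values are available — impossible by the pigeonhole principle.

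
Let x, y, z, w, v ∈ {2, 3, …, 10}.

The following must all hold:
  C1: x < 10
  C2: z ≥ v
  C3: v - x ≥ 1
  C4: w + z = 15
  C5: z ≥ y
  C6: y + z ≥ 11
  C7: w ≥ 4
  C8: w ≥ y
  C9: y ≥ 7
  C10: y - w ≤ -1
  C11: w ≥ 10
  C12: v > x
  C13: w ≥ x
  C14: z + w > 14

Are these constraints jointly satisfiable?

From constraint 11: w ≥ 10. From constraints 5 and 9: z ≥ y ≥ 7. Hence w + z ≥ 17. But constraint 4 requires w + z = 15, and 15 < 17. Contradiction.

Unsatisfiable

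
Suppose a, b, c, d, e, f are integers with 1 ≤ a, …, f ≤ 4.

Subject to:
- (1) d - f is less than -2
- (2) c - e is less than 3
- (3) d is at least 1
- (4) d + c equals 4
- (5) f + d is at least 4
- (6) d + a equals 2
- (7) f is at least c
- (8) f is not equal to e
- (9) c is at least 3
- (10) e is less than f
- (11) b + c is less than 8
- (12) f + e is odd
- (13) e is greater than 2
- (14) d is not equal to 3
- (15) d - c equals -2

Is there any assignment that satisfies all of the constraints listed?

Setting (a, b, c, d, e, f) = (1, 4, 3, 1, 3, 4) satisfies everything: constraint 1: d - f = -3; constraint 2: c - e = 0; constraint 4: d + c = 4, and the others follow.

Satisfiable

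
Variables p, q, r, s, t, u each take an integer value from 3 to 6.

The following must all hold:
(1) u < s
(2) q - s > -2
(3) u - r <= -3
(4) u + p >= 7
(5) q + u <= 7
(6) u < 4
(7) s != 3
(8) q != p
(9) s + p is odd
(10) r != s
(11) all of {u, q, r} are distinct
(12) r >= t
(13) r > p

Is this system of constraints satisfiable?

One satisfying assignment is p = 5, q = 4, r = 6, s = 4, t = 4, u = 3.
For the less obvious constraints — constraint 2: q - s = 0; constraint 3: u - r = -3 — and the others hold by inspection.

Satisfiable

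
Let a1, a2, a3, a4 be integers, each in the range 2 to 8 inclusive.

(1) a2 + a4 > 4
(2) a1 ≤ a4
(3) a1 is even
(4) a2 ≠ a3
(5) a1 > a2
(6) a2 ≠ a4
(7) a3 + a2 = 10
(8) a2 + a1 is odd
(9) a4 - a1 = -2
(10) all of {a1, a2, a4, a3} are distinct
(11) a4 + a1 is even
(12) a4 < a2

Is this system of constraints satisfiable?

Constraints 2, 5, and 12 give a1 ≤ a4, a4 < a2, a2 < a1. Chaining: a1 ≤ a4 < a2 < a1, which forces a1 < a1 — impossible.

Unsatisfiable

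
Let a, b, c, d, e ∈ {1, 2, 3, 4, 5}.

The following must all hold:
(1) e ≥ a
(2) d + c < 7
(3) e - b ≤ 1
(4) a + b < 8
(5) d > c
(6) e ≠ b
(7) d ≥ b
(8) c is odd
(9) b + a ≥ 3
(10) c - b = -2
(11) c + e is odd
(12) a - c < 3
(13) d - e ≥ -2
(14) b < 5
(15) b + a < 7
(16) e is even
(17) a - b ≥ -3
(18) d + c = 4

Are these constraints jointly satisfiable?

Satisfiable

One satisfying assignment is a = 3, b = 3, c = 1, d = 3, e = 4.
For the less obvious constraints — constraint 2: d + c = 4; constraint 3: e - b = 1; constraint 4: a + b = 6 — and the others hold by inspection.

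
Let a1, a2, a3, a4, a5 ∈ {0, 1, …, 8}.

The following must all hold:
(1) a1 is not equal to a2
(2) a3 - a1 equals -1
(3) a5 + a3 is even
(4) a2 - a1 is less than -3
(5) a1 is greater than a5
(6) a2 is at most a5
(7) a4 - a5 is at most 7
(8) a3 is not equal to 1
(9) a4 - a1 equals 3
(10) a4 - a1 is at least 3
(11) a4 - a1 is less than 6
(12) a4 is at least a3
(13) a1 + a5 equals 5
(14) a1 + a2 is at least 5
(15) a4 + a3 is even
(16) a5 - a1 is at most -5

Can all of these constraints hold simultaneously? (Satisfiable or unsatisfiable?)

Constraints 7, 10, and 16 give a1 − a5 ≥ 5, a5 − a4 ≥ -7, a4 − a1 ≥ 3.
Adding all 3 inequalities: the left sides telescope to 0, and the right sides sum to 5 + (-7) + 3 = 1. So 0 ≥ 1, which is false.

Unsatisfiable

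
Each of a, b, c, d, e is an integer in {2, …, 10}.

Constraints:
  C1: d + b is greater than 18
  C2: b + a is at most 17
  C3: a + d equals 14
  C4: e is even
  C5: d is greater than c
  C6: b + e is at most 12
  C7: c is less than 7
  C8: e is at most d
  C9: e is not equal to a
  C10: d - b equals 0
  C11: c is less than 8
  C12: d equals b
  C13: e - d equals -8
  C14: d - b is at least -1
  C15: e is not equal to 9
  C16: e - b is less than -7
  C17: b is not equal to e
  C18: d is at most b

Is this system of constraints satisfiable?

Satisfiable

Try a = 4, b = 10, c = 2, d = 10, e = 2.
Check constraint 1: d + b = 20; constraint 2: b + a = 14; constraint 3: a + d = 14. The remaining constraints are straightforward to verify.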